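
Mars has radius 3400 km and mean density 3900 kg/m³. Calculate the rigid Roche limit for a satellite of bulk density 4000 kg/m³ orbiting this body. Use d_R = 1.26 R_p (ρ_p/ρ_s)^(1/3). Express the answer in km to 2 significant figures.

d_R = 1.26 × 3400 km × (3900/4000)^(1/3)
    = 4200 km

4200 km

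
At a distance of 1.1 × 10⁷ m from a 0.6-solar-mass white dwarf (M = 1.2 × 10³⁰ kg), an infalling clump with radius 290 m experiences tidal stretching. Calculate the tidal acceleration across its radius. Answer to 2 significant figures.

3.5 × 10¹ m/s²

The tidal stretch is the gradient of GM/d² times the body's extent r, hence the 1/d³ dependence.
a_tidal = 2GMr/d³
        = 2 × (6.674 × 10⁻¹¹) × (1.2 × 10³⁰) × (290) / (1.1 × 10⁷)³
        = 3.5 × 10¹ m/s²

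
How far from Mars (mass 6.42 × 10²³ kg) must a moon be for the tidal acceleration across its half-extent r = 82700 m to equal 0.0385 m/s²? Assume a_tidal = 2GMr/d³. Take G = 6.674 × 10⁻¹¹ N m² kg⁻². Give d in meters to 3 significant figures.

5.69 × 10⁶ m

2GMr/d³ = a_tidal  ⇒  d = (2GMr / a_tidal)^(1/3)
d = (2 × 6.674×10⁻¹¹ × (6.42 × 10²³) × (82700) / (0.0385))^(1/3)
  = 5.69 × 10⁶ m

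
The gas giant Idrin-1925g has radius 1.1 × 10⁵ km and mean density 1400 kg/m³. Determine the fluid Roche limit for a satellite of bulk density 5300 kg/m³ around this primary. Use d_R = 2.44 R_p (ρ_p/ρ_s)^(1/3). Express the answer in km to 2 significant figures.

1.7 × 10⁵ km

d_R = 2.44 × 1.1 × 10⁵ km × (1400/5300)^(1/3)
    = 1.7 × 10⁵ km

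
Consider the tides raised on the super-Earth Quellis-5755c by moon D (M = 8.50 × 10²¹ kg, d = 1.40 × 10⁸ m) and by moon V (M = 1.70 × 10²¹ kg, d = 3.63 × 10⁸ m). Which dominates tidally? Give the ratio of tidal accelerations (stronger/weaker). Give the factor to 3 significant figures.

Tidal acceleration ∝ M/d³, so compare M/d³ for each.
Moon D: (8.50 × 10²¹) / (1.40 × 10⁸)³ = 3.098 × 10⁻³
Moon V: (1.70 × 10²¹) / (3.63 × 10⁸)³ = 3.554 × 10⁻⁵
Ratio (larger/smaller) = 87.2

Moon D, by a factor of ≈ 87.2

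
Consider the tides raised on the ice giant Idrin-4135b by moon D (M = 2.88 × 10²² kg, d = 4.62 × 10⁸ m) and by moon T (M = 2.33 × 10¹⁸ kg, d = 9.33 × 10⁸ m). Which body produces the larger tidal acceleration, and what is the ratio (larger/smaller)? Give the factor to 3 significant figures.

Compare M/d³ for the two perturbers:
Moon D: (2.88 × 10²²) / (4.62 × 10⁸)³ = 2.921 × 10⁻⁴
Moon T: (2.33 × 10¹⁸) / (9.33 × 10⁸)³ = 2.869 × 10⁻⁹
Ratio (larger/smaller) = 1.02 × 10⁵

Moon D, by a factor of ≈ 1.02 × 10⁵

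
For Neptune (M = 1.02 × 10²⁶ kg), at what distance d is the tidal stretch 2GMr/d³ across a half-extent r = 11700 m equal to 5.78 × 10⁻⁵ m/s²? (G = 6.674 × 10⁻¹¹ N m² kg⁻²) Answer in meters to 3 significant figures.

2GMr/d³ = a_tidal  ⇒  d = (2GMr / a_tidal)^(1/3)
d = (2 × 6.674×10⁻¹¹ × (1.02 × 10²⁶) × (11700) / (5.78 × 10⁻⁵))^(1/3)
  = 1.40 × 10⁸ m

1.40 × 10⁸ m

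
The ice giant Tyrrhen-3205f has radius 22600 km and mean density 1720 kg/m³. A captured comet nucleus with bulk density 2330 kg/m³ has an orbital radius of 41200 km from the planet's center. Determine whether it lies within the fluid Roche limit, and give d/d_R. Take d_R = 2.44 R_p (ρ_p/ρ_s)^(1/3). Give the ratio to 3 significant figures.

d_R = 2.44 × (22600 km) × (1720/2330)^(1/3) = 49840 km
d/d_R = (41200) / (49840) = 0.827
Since d/d_R < 1, the body is inside the Roche limit.

inside; d/d_R ≈ 0.827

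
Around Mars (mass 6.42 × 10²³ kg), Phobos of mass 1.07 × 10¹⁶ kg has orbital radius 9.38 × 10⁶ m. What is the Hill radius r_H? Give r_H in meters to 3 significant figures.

1.66 × 10⁴ m

r_H ≈ a (m/3M)^(1/3)
    = (9.38 × 10⁶) × (1.07 × 10¹⁶ / (3 × 6.42 × 10²³))^(1/3)
    = 1.66 × 10⁴ m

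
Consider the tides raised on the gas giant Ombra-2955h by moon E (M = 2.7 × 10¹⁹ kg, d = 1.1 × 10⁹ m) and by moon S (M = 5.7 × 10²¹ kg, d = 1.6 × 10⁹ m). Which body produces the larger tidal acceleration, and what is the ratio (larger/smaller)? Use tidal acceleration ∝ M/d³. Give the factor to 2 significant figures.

Compare M/d³ for the two perturbers:
Moon E: (2.7 × 10¹⁹) / (1.1 × 10⁹)³ = 2.029 × 10⁻⁸
Moon S: (5.7 × 10²¹) / (1.6 × 10⁹)³ = 1.392 × 10⁻⁶
Ratio (larger/smaller) = 69

Moon S, by a factor of ≈ 69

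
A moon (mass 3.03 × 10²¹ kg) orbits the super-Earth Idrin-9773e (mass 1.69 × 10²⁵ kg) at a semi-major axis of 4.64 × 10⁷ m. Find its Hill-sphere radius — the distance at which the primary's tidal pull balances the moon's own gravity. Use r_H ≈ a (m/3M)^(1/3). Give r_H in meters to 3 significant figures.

1.81 × 10⁶ m

r_H ≈ a (m/3M)^(1/3)
    = (4.64 × 10⁷) × (3.03 × 10²¹ / (3 × 1.69 × 10²⁵))^(1/3)
    = 1.81 × 10⁶ m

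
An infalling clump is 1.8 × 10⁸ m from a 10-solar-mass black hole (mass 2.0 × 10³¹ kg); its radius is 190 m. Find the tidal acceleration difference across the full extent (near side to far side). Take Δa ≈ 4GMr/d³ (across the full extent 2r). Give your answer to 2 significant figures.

a_tidal = 4GMr/d³
        = 4 × (6.674 × 10⁻¹¹) × (2.0 × 10³¹) × (190) / (1.8 × 10⁸)³
        = 1.7 × 10⁻¹ m/s²

1.7 × 10⁻¹ m/s²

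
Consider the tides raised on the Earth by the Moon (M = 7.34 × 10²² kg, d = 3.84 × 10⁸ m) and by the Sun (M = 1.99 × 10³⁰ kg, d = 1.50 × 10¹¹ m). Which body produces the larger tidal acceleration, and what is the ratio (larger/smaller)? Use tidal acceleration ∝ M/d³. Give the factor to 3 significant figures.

Tidal stretch scales as M/d³; compute that for each body.
The Moon: (7.34 × 10²²) / (3.84 × 10⁸)³ = 1.296 × 10⁻³
The Sun: (1.99 × 10³⁰) / (1.50 × 10¹¹)³ = 5.896 × 10⁻⁴
Ratio (larger/smaller) = 2.20

The Moon, by a factor of ≈ 2.20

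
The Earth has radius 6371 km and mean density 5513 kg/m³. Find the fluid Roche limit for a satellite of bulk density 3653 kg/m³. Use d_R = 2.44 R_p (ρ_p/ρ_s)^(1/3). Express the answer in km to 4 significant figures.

17830 km

d_R = 2.44 × 6371 km × (5513/3653)^(1/3)
    = 17830 km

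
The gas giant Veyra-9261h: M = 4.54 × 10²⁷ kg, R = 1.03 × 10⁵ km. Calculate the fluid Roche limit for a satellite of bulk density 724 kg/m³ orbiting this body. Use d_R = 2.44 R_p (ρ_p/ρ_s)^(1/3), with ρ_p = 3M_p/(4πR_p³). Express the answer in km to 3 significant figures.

2.79 × 10⁵ km

ρ_p = 3M_p/(4πR_p³) = 3 × (4.54 × 10²⁷) / (4π × (1.03 × 10⁸ m)³) = 992 kg/m³
d_R = 2.44 × 1.03 × 10⁵ km × (992/724)^(1/3)
    = 2.79 × 10⁵ km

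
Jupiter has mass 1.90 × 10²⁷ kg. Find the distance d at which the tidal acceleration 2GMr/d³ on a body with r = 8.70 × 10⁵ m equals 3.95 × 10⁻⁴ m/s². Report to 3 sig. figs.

8.24 × 10⁸ m

2GMr/d³ = a_tidal  ⇒  d = (2GMr / a_tidal)^(1/3)
d = (2 × 6.674×10⁻¹¹ × (1.90 × 10²⁷) × (8.70 × 10⁵) / (3.95 × 10⁻⁴))^(1/3)
  = 8.24 × 10⁸ m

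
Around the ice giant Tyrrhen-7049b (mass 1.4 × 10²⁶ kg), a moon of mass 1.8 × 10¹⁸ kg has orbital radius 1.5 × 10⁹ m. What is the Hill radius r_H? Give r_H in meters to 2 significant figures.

2.4 × 10⁶ m

r_H ≈ a (m/3M)^(1/3)
    = (1.5 × 10⁹) × (1.8 × 10¹⁸ / (3 × 1.4 × 10²⁶))^(1/3)
    = 2.4 × 10⁶ m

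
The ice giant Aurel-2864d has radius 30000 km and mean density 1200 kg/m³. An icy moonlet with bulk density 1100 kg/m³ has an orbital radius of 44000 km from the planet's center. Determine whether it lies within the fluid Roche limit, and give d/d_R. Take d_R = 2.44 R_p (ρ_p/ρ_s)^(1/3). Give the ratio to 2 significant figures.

inside; d/d_R ≈ 0.58

d_R = 2.44 × (30000 km) × (1200/1100)^(1/3) = 75350 km
d/d_R = (44000) / (75350) = 0.58
Since d/d_R < 1, the body is inside the Roche limit.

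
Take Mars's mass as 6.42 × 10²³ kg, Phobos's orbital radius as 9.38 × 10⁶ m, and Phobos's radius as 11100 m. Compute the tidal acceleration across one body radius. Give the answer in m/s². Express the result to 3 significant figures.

1.15 × 10⁻³ m/s²

Δa = 2GMr/d³
   = 2 × (6.674 × 10⁻¹¹) × (6.42 × 10²³) × (11100) / (9.38 × 10⁶)³
   = 1.15 × 10⁻³ m/s²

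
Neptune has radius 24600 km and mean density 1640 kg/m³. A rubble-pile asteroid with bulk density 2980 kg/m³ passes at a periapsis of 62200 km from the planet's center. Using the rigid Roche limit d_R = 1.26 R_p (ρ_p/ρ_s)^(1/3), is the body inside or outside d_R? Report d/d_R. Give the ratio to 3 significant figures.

outside; d/d_R ≈ 2.45

d_R = 1.26 × (24600 km) × (1640/2980)^(1/3) = 25400 km
d/d_R = (62200) / (25400) = 2.45
Since d/d_R > 1, the body is outside the Roche limit.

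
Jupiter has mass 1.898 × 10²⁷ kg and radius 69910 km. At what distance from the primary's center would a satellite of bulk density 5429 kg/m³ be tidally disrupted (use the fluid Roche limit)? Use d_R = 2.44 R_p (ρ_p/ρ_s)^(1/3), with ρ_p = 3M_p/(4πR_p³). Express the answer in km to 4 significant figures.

ρ_p = 3M_p/(4πR_p³) = 3 × (1.898 × 10²⁷) / (4π × (6.991 × 10⁷ m)³) = 1326 kg/m³
d_R = 2.44 × 69910 km × (1326/5429)^(1/3)
    = 1.066 × 10⁵ km

1.066 × 10⁵ km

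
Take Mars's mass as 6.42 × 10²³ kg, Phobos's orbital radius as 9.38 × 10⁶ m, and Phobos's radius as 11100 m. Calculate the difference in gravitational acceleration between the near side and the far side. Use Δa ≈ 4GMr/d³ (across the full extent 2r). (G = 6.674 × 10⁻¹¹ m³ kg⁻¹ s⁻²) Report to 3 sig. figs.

Δa = 4GMr/d³
   = 4 × (6.674 × 10⁻¹¹) × (6.42 × 10²³) × (11100) / (9.38 × 10⁶)³
   = 2.31 × 10⁻³ m/s²

2.31 × 10⁻³ m/s²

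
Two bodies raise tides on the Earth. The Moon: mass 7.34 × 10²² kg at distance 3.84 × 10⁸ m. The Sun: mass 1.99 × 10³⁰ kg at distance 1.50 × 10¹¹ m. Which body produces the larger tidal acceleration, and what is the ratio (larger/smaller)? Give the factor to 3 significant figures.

The Moon, by a factor of ≈ 2.20

The tide-raising term goes as M/d³ (the gradient of a 1/d² field).
The Moon: (7.34 × 10²²) / (3.84 × 10⁸)³ = 1.296 × 10⁻³
The Sun: (1.99 × 10³⁰) / (1.50 × 10¹¹)³ = 5.896 × 10⁻⁴
Ratio (larger/smaller) = 2.20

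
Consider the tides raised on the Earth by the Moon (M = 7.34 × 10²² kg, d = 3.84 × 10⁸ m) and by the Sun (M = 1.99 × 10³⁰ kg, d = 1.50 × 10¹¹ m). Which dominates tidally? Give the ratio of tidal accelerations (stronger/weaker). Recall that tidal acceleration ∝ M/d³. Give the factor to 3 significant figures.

Tidal acceleration ∝ M/d³, so compare M/d³ for each.
The Moon: (7.34 × 10²²) / (3.84 × 10⁸)³ = 1.296 × 10⁻³
The Sun: (1.99 × 10³⁰) / (1.50 × 10¹¹)³ = 5.896 × 10⁻⁴
Ratio (larger/smaller) = 2.20

The Moon, by a factor of ≈ 2.20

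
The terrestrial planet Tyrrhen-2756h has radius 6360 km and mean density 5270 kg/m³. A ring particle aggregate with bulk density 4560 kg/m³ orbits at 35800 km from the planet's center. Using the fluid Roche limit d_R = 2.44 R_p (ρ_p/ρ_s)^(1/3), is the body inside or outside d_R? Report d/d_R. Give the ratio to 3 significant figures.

outside; d/d_R ≈ 2.20

d_R = 2.44 × (6360 km) × (5270/4560)^(1/3) = 16290 km
d/d_R = (35800) / (16290) = 2.20
Since d/d_R > 1, the body is outside the Roche limit.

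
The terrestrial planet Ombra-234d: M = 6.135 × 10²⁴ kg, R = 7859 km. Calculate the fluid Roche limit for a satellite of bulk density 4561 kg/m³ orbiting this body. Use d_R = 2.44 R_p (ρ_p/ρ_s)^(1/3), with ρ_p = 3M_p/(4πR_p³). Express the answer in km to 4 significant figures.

ρ_p = 3M_p/(4πR_p³) = 3 × (6.135 × 10²⁴) / (4π × (7.859 × 10⁶ m)³) = 3017 kg/m³
d_R = 2.44 × 7859 km × (3017/4561)^(1/3)
    = 16710 km

16710 km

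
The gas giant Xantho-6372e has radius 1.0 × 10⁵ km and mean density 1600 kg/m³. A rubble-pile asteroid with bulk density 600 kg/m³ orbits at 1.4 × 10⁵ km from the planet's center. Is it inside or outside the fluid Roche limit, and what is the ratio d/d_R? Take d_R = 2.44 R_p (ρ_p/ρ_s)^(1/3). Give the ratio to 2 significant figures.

d_R = 2.44 × (1.0 × 10⁵ km) × (1600/600)^(1/3) = 3.384 × 10⁵ km
d/d_R = (1.4 × 10⁵) / (3.384 × 10⁵) = 0.41
Since d/d_R < 1, the body is inside the Roche limit.

inside; d/d_R ≈ 0.41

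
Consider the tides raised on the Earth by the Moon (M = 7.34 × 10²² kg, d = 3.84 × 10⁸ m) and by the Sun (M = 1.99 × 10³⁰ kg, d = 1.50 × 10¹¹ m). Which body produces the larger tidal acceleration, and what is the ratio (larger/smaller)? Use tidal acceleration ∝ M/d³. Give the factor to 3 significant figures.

The Moon, by a factor of ≈ 2.20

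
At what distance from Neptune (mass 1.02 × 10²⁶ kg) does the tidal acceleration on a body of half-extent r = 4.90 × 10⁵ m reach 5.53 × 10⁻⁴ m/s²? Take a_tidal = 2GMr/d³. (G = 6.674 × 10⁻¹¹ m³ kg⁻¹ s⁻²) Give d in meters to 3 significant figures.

2GMr/d³ = a_tidal  ⇒  d = (2GMr / a_tidal)^(1/3)
d = (2 × 6.674×10⁻¹¹ × (1.02 × 10²⁶) × (4.90 × 10⁵) / (5.53 × 10⁻⁴))^(1/3)
  = 2.29 × 10⁸ m

2.29 × 10⁸ m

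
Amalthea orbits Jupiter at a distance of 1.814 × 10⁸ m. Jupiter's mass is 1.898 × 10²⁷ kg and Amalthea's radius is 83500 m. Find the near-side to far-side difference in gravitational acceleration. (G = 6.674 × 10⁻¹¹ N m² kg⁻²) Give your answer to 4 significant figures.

7.088 × 10⁻³ m/s²

a_tidal = 4GMr/d³
        = 4 × (6.674 × 10⁻¹¹) × (1.898 × 10²⁷) × (83500) / (1.814 × 10⁸)³
        = 7.088 × 10⁻³ m/s²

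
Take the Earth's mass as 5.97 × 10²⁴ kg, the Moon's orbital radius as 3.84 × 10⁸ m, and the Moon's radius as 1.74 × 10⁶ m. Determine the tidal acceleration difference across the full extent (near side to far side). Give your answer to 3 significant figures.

4.90 × 10⁻⁵ m/s²

Δa = 4GMr/d³
   = 4 × (6.674 × 10⁻¹¹) × (5.97 × 10²⁴) × (1.74 × 10⁶) / (3.84 × 10⁸)³
   = 4.90 × 10⁻⁵ m/s²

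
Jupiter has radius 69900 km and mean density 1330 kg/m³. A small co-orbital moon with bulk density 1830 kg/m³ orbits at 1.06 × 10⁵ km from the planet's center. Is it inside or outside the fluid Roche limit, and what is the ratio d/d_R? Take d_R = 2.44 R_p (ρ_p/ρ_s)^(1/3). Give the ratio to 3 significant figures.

inside; d/d_R ≈ 0.691

d_R = 2.44 × (69900 km) × (1330/1830)^(1/3) = 1.533 × 10⁵ km
d/d_R = (1.06 × 10⁵) / (1.533 × 10⁵) = 0.691
Since d/d_R < 1, the body is inside the Roche limit.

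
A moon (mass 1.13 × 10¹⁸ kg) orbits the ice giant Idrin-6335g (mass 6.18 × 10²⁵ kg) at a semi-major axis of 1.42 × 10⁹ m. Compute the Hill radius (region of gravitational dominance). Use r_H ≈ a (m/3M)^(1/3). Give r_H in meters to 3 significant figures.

r_H ≈ a (m/3M)^(1/3)
    = (1.42 × 10⁹) × (1.13 × 10¹⁸ / (3 × 6.18 × 10²⁵))^(1/3)
    = 2.59 × 10⁶ m

2.59 × 10⁶ m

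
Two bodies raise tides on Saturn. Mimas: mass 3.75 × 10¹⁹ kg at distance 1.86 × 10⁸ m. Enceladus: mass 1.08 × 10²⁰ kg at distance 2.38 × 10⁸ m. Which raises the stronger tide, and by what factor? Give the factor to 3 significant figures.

Enceladus, by a factor of ≈ 1.37

Compare M/d³ for the two perturbers:
Mimas: (3.75 × 10¹⁹) / (1.86 × 10⁸)³ = 5.828 × 10⁻⁶
Enceladus: (1.08 × 10²⁰) / (2.38 × 10⁸)³ = 8.011 × 10⁻⁶
Ratio (larger/smaller) = 1.37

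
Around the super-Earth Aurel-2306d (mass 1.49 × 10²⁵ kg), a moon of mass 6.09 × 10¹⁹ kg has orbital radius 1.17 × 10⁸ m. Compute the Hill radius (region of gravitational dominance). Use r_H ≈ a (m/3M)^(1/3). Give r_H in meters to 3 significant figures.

r_H ≈ a (m/3M)^(1/3)
    = (1.17 × 10⁸) × (6.09 × 10¹⁹ / (3 × 1.49 × 10²⁵))^(1/3)
    = 1.30 × 10⁶ m

1.30 × 10⁶ m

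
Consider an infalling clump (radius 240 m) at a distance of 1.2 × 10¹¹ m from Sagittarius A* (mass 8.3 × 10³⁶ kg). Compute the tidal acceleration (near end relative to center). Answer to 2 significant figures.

1.5 × 10⁻⁴ m/s²

Differencing GM/(d−r)² and GM/d² to first order in r/d gives 2GMr/d³.
a_tidal = 2GMr/d³
        = 2 × (6.674 × 10⁻¹¹) × (8.3 × 10³⁶) × (240) / (1.2 × 10¹¹)³
        = 1.5 × 10⁻⁴ m/s²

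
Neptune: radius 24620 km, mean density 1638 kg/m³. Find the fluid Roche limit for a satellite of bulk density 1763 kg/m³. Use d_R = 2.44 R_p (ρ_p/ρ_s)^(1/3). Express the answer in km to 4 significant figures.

d_R = 2.44 × 24620 km × (1638/1763)^(1/3)
    = 58620 km

58620 km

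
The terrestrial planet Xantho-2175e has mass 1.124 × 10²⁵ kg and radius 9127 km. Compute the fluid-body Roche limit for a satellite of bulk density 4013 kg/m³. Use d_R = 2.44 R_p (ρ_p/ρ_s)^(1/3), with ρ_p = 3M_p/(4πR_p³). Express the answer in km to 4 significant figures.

ρ_p = 3M_p/(4πR_p³) = 3 × (1.124 × 10²⁵) / (4π × (9.127 × 10⁶ m)³) = 3529 kg/m³
d_R = 2.44 × 9127 km × (3529/4013)^(1/3)
    = 21340 km

21340 km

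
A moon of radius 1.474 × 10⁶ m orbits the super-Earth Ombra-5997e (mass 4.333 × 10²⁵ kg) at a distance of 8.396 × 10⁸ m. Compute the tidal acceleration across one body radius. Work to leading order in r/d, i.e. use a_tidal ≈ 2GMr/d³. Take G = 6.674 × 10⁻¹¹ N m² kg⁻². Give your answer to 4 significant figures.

Δa = 2GMr/d³
   = 2 × (6.674 × 10⁻¹¹) × (4.333 × 10²⁵) × (1.474 × 10⁶) / (8.396 × 10⁸)³
   = 1.440 × 10⁻⁵ m/s²

1.440 × 10⁻⁵ m/s²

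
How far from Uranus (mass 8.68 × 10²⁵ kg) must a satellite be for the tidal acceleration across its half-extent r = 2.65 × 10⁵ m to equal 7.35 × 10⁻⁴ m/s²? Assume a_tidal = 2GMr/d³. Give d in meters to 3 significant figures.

2GMr/d³ = a_tidal  ⇒  d = (2GMr / a_tidal)^(1/3)
d = (2 × 6.674×10⁻¹¹ × (8.68 × 10²⁵) × (2.65 × 10⁵) / (7.35 × 10⁻⁴))^(1/3)
  = 1.61 × 10⁸ m

1.61 × 10⁸ m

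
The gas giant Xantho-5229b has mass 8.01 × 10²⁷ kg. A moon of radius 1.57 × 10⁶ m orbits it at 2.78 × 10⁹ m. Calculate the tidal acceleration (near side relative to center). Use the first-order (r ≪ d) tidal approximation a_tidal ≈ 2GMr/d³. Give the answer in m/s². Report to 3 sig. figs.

Δa = 2GMr/d³
   = 2 × (6.674 × 10⁻¹¹) × (8.01 × 10²⁷) × (1.57 × 10⁶) / (2.78 × 10⁹)³
   = 7.81 × 10⁻⁵ m/s²

7.81 × 10⁻⁵ m/s²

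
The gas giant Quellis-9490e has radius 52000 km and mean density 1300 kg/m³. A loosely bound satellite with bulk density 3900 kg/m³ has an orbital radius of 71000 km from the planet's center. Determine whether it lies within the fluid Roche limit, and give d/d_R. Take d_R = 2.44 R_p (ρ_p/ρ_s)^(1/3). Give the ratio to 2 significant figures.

d_R = 2.44 × (52000 km) × (1300/3900)^(1/3) = 87970 km
d/d_R = (71000) / (87970) = 0.81
Since d/d_R < 1, the body is inside the Roche limit.

inside; d/d_R ≈ 0.81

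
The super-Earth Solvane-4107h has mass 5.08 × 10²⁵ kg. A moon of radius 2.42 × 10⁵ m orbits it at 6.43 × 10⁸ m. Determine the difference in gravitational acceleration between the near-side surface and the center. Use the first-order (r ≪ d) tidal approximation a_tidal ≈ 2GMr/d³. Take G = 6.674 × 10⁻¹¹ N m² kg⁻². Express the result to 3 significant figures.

The tidal stretch is the gradient of GM/d² times the body's extent r, hence the 1/d³ dependence.
Δa = 2GMr/d³
   = 2 × (6.674 × 10⁻¹¹) × (5.08 × 10²⁵) × (2.42 × 10⁵) / (6.43 × 10⁸)³
   = 6.17 × 10⁻⁶ m/s²

6.17 × 10⁻⁶ m/s²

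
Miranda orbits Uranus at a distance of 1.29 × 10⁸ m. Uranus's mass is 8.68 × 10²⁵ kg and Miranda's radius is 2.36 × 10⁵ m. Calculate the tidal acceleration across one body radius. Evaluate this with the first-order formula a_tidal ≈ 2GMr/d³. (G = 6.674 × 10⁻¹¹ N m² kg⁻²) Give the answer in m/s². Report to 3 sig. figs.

Δa = 2GMr/d³
   = 2 × (6.674 × 10⁻¹¹) × (8.68 × 10²⁵) × (2.36 × 10⁵) / (1.29 × 10⁸)³
   = 1.27 × 10⁻³ m/s²

1.27 × 10⁻³ m/s²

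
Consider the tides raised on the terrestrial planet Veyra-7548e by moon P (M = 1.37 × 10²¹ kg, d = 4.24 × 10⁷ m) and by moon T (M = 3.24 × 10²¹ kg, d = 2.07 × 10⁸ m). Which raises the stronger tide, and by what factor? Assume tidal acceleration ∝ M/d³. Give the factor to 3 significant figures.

Tidal acceleration ∝ M/d³, so compare M/d³ for each.
Moon P: (1.37 × 10²¹) / (4.24 × 10⁷)³ = 1.797 × 10⁻²
Moon T: (3.24 × 10²¹) / (2.07 × 10⁸)³ = 3.653 × 10⁻⁴
Ratio (larger/smaller) = 49.2

Moon P, by a factor of ≈ 49.2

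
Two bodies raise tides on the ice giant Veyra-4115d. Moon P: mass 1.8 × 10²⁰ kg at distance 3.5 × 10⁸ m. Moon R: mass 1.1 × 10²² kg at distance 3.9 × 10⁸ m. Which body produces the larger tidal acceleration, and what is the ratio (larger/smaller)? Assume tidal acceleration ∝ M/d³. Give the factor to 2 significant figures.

Moon R, by a factor of ≈ 44

Compare M/d³ for the two perturbers:
Moon P: (1.8 × 10²⁰) / (3.5 × 10⁸)³ = 4.198 × 10⁻⁶
Moon R: (1.1 × 10²²) / (3.9 × 10⁸)³ = 1.854 × 10⁻⁴
Ratio (larger/smaller) = 44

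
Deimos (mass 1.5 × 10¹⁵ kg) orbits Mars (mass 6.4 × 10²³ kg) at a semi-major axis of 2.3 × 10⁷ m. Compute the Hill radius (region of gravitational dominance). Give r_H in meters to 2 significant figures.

r_H ≈ a (m/3M)^(1/3)
    = (2.3 × 10⁷) × (1.5 × 10¹⁵ / (3 × 6.4 × 10²³))^(1/3)
    = 2.1 × 10⁴ m

2.1 × 10⁴ m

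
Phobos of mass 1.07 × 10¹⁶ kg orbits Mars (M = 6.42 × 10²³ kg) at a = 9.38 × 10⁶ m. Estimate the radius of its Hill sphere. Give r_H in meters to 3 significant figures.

r_H ≈ a (m/3M)^(1/3)
    = (9.38 × 10⁶) × (1.07 × 10¹⁶ / (3 × 6.42 × 10²³))^(1/3)
    = 1.66 × 10⁴ m

1.66 × 10⁴ m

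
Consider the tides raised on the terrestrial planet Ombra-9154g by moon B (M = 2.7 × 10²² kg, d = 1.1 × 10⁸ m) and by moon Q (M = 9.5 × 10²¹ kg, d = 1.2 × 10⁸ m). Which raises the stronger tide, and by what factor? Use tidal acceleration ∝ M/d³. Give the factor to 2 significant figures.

Compare M/d³ for the two perturbers:
Moon B: (2.7 × 10²²) / (1.1 × 10⁸)³ = 2.029 × 10⁻²
Moon Q: (9.5 × 10²¹) / (1.2 × 10⁸)³ = 5.498 × 10⁻³
Ratio (larger/smaller) = 3.7

Moon B, by a factor of ≈ 3.7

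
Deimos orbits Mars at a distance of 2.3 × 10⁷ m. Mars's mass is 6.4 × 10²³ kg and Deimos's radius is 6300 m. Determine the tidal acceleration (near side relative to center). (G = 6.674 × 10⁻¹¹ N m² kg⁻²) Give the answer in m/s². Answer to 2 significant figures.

4.4 × 10⁻⁵ m/s²

Δa = 2GMr/d³
   = 2 × (6.674 × 10⁻¹¹) × (6.4 × 10²³) × (6300) / (2.3 × 10⁷)³
   = 4.4 × 10⁻⁵ m/s²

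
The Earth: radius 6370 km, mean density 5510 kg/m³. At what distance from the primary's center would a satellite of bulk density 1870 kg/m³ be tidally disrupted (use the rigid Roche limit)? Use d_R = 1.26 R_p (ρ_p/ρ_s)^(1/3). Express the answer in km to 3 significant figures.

11500 km

d_R = 1.26 × 6370 km × (5510/1870)^(1/3)
    = 11500 km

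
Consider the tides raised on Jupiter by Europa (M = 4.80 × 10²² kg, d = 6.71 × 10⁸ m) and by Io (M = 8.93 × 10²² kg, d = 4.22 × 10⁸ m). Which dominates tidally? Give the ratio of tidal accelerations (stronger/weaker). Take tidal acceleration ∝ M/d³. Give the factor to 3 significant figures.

Io, by a factor of ≈ 7.48

Tidal stretch scales as M/d³; compute that for each body.
Europa: (4.80 × 10²²) / (6.71 × 10⁸)³ = 1.589 × 10⁻⁴
Io: (8.93 × 10²²) / (4.22 × 10⁸)³ = 1.188 × 10⁻³
Ratio (larger/smaller) = 7.48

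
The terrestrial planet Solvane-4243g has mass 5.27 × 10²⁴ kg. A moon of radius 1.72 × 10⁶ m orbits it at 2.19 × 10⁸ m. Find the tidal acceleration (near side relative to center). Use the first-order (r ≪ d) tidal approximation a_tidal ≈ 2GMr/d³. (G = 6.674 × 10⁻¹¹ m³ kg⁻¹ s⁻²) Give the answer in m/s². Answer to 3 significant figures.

Δa = 2GMr/d³
   = 2 × (6.674 × 10⁻¹¹) × (5.27 × 10²⁴) × (1.72 × 10⁶) / (2.19 × 10⁸)³
   = 1.15 × 10⁻⁴ m/s²

1.15 × 10⁻⁴ m/s²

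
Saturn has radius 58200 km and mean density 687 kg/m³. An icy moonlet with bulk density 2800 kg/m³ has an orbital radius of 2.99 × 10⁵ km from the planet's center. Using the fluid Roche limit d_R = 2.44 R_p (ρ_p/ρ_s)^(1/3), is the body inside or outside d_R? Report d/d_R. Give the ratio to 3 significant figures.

outside; d/d_R ≈ 3.36

d_R = 2.44 × (58200 km) × (687/2800)^(1/3) = 88900 km
d/d_R = (2.99 × 10⁵) / (88900) = 3.36
Since d/d_R > 1, the body is outside the Roche limit.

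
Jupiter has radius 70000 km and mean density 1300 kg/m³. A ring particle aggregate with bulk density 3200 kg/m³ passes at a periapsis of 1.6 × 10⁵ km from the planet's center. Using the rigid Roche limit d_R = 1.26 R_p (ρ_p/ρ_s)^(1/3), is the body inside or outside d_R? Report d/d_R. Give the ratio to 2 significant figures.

d_R = 1.26 × (70000 km) × (1300/3200)^(1/3) = 65320 km
d/d_R = (1.6 × 10⁵) / (65320) = 2.4
Since d/d_R > 1, the body is outside the Roche limit.

outside; d/d_R ≈ 2.4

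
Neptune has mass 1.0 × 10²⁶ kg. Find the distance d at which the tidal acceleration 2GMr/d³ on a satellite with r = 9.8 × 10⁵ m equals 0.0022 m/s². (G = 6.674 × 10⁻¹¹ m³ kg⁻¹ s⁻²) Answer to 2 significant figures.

2GMr/d³ = a_tidal  ⇒  d = (2GMr / a_tidal)^(1/3)
d = (2 × 6.674×10⁻¹¹ × (1.0 × 10²⁶) × (9.8 × 10⁵) / (0.0022))^(1/3)
  = 1.8 × 10⁸ m

1.8 × 10⁸ m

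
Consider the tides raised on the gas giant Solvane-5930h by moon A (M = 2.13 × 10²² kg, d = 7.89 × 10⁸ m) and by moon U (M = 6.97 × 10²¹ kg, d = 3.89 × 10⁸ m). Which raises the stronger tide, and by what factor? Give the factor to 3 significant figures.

Moon U, by a factor of ≈ 2.73

Tidal stretch scales as M/d³; compute that for each body.
Moon A: (2.13 × 10²²) / (7.89 × 10⁸)³ = 4.337 × 10⁻⁵
Moon U: (6.97 × 10²¹) / (3.89 × 10⁸)³ = 1.184 × 10⁻⁴
Ratio (larger/smaller) = 2.73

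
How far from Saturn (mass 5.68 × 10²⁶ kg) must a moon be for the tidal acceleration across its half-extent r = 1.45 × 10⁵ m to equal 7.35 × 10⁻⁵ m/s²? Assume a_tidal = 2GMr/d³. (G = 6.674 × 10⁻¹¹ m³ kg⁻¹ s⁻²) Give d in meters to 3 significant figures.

5.31 × 10⁸ m

2GMr/d³ = a_tidal  ⇒  d = (2GMr / a_tidal)^(1/3)
d = (2 × 6.674×10⁻¹¹ × (5.68 × 10²⁶) × (1.45 × 10⁵) / (7.35 × 10⁻⁵))^(1/3)
  = 5.31 × 10⁸ m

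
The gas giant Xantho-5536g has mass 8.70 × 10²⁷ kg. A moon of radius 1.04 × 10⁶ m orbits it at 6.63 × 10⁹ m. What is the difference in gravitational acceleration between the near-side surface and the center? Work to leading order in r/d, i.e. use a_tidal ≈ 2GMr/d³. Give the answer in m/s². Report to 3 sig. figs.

Since r ≪ d, expand the inverse-square field across one radius to get the leading 2GMr/d³ term.
Δg = 2GMr/d³
   = 2 × (6.674 × 10⁻¹¹) × (8.70 × 10²⁷) × (1.04 × 10⁶) / (6.63 × 10⁹)³
   = 4.14 × 10⁻⁶ m/s²

4.14 × 10⁻⁶ m/s²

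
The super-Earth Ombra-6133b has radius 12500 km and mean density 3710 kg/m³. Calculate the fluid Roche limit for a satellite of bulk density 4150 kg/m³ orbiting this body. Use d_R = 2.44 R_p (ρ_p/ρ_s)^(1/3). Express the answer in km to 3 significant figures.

d_R = 2.44 × 12500 km × (3710/4150)^(1/3)
    = 29400 km

29400 km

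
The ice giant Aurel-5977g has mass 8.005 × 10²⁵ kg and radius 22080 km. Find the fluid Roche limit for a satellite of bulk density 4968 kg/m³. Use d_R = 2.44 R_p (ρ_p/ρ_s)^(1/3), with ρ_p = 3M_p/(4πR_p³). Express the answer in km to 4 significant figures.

38230 km

ρ_p = 3M_p/(4πR_p³) = 3 × (8.005 × 10²⁵) / (4π × (2.208 × 10⁷ m)³) = 1775 kg/m³
d_R = 2.44 × 22080 km × (1775/4968)^(1/3)
    = 38230 km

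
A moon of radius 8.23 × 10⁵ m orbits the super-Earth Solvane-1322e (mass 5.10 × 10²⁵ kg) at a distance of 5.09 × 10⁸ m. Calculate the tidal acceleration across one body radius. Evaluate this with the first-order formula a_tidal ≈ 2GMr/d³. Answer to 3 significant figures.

4.25 × 10⁻⁵ m/s²

Δa = 2GMr/d³
   = 2 × (6.674 × 10⁻¹¹) × (5.10 × 10²⁵) × (8.23 × 10⁵) / (5.09 × 10⁸)³
   = 4.25 × 10⁻⁵ m/s²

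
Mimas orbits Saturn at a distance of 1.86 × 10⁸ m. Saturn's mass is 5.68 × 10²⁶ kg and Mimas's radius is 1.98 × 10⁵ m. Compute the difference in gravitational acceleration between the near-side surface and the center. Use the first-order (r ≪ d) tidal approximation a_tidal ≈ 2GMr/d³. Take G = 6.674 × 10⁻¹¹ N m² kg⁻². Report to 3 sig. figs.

2.33 × 10⁻³ m/s²

Differencing GM/(d−r)² and GM/d² to first order in r/d gives 2GMr/d³.
a_tidal = 2GMr/d³
        = 2 × (6.674 × 10⁻¹¹) × (5.68 × 10²⁶) × (1.98 × 10⁵) / (1.86 × 10⁸)³
        = 2.33 × 10⁻³ m/s²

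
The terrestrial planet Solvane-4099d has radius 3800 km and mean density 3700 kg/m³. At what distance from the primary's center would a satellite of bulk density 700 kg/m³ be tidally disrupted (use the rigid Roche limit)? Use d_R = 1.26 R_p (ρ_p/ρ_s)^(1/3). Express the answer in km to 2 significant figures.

d_R = 1.26 × 3800 km × (3700/700)^(1/3)
    = 8300 km

8300 km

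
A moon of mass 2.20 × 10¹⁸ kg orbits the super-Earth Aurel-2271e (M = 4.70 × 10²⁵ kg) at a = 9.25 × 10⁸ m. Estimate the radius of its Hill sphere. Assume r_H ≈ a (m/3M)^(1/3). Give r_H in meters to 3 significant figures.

r_H ≈ a (m/3M)^(1/3)
    = (9.25 × 10⁸) × (2.20 × 10¹⁸ / (3 × 4.70 × 10²⁵))^(1/3)
    = 2.31 × 10⁶ m

2.31 × 10⁶ m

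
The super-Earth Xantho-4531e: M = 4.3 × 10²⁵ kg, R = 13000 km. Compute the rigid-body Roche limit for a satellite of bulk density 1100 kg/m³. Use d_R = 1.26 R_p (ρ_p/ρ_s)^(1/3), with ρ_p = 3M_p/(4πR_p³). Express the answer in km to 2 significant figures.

27000 km

ρ_p = 3M_p/(4πR_p³) = 3 × (4.3 × 10²⁵) / (4π × (1.3 × 10⁷ m)³) = 4700 kg/m³
d_R = 1.26 × 13000 km × (4700/1100)^(1/3)
    = 27000 km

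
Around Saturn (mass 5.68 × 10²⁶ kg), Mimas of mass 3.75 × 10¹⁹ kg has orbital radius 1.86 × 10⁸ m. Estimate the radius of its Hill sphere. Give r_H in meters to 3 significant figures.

r_H ≈ a (m/3M)^(1/3)
    = (1.86 × 10⁸) × (3.75 × 10¹⁹ / (3 × 5.68 × 10²⁶))^(1/3)
    = 5.21 × 10⁵ m

5.21 × 10⁵ m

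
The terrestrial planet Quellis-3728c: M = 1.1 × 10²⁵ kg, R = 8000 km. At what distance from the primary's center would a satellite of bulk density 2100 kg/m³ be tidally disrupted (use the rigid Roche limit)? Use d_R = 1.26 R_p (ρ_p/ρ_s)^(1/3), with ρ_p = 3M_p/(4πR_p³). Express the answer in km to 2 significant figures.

ρ_p = 3M_p/(4πR_p³) = 3 × (1.1 × 10²⁵) / (4π × (8.0 × 10⁶ m)³) = 5100 kg/m³
d_R = 1.26 × 8000 km × (5100/2100)^(1/3)
    = 14000 km

14000 km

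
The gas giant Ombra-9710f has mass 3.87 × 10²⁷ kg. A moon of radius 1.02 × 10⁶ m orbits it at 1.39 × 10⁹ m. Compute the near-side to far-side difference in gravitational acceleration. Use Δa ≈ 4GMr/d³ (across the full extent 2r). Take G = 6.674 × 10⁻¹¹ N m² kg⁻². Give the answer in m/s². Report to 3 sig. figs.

Near-to-far spans 2r, so the tidal difference is twice the near-to-center value: 4GMr/d³.
a_tidal = 4GMr/d³
        = 4 × (6.674 × 10⁻¹¹) × (3.87 × 10²⁷) × (1.02 × 10⁶) / (1.39 × 10⁹)³
        = 3.92 × 10⁻⁴ m/s²

3.92 × 10⁻⁴ m/s²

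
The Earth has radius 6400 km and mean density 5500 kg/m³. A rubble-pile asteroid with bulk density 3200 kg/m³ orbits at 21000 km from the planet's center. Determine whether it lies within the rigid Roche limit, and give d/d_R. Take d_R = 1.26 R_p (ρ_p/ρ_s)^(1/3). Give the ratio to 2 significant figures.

outside; d/d_R ≈ 2.2

d_R = 1.26 × (6400 km) × (5500/3200)^(1/3) = 9660 km
d/d_R = (21000) / (9660) = 2.2
Since d/d_R > 1, the body is outside the Roche limit.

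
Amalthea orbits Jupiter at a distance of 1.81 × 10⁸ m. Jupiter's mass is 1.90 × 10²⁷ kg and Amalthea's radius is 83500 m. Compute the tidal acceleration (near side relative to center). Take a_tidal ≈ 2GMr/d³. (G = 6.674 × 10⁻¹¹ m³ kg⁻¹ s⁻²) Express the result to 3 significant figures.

3.57 × 10⁻³ m/s²

The tidal stretch is the gradient of GM/d² times the body's extent r, hence the 1/d³ dependence.
Δg = 2GMr/d³
   = 2 × (6.674 × 10⁻¹¹) × (1.90 × 10²⁷) × (83500) / (1.81 × 10⁸)³
   = 3.57 × 10⁻³ m/s²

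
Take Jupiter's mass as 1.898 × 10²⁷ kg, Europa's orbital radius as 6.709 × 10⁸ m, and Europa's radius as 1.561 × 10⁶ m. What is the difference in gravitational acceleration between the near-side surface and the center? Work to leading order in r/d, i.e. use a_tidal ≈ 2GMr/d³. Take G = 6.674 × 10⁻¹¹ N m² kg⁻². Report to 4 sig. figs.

a_tidal = 2GMr/d³
        = 2 × (6.674 × 10⁻¹¹) × (1.898 × 10²⁷) × (1.561 × 10⁶) / (6.709 × 10⁸)³
        = 1.310 × 10⁻³ m/s²

1.310 × 10⁻³ m/s²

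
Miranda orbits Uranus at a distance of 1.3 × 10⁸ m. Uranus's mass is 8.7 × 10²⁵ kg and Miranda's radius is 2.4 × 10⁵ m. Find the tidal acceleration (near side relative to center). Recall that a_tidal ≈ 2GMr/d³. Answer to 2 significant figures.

1.3 × 10⁻³ m/s²

Differencing GM/(d−r)² and GM/d² to first order in r/d gives 2GMr/d³.
Δg = 2GMr/d³
   = 2 × (6.674 × 10⁻¹¹) × (8.7 × 10²⁵) × (2.4 × 10⁵) / (1.3 × 10⁸)³
   = 1.3 × 10⁻³ m/s²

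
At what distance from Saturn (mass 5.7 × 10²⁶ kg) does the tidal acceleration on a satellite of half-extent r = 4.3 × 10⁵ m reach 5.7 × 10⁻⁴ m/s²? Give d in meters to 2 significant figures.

3.9 × 10⁸ m

2GMr/d³ = a_tidal  ⇒  d = (2GMr / a_tidal)^(1/3)
d = (2 × 6.674×10⁻¹¹ × (5.7 × 10²⁶) × (4.3 × 10⁵) / (5.7 × 10⁻⁴))^(1/3)
  = 3.9 × 10⁸ m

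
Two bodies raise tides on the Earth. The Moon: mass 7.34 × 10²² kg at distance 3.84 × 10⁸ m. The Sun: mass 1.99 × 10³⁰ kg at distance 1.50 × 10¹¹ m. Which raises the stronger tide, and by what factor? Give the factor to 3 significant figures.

The tide-raising term goes as M/d³ (the gradient of a 1/d² field).
The Moon: (7.34 × 10²²) / (3.84 × 10⁸)³ = 1.296 × 10⁻³
The Sun: (1.99 × 10³⁰) / (1.50 × 10¹¹)³ = 5.896 × 10⁻⁴
Ratio (larger/smaller) = 2.20

The Moon, by a factor of ≈ 2.20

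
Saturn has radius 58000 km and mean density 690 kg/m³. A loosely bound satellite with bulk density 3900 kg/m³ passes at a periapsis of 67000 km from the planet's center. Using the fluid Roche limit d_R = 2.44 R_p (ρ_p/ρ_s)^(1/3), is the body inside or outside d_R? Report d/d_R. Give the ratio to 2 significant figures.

inside; d/d_R ≈ 0.84

d_R = 2.44 × (58000 km) × (690/3900)^(1/3) = 79450 km
d/d_R = (67000) / (79450) = 0.84
Since d/d_R < 1, the body is inside the Roche limit.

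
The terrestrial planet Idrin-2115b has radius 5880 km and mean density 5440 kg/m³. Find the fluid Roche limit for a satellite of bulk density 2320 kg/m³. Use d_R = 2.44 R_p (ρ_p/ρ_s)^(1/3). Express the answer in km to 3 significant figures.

d_R = 2.44 × 5880 km × (5440/2320)^(1/3)
    = 19100 km

19100 km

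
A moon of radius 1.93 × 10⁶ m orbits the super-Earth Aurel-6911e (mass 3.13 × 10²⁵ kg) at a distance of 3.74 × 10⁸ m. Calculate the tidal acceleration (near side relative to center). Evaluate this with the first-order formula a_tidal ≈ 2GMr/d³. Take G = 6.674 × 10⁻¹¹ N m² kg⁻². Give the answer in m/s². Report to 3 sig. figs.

1.54 × 10⁻⁴ m/s²

Differencing GM/(d−r)² and GM/d² to first order in r/d gives 2GMr/d³.
Δa = 2GMr/d³
   = 2 × (6.674 × 10⁻¹¹) × (3.13 × 10²⁵) × (1.93 × 10⁶) / (3.74 × 10⁸)³
   = 1.54 × 10⁻⁴ m/s²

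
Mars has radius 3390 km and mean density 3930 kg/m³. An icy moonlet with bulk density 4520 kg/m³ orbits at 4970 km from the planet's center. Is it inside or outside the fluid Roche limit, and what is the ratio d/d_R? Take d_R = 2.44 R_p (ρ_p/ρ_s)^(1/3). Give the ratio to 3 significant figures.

d_R = 2.44 × (3390 km) × (3930/4520)^(1/3) = 7895 km
d/d_R = (4970) / (7895) = 0.630
Since d/d_R < 1, the body is inside the Roche limit.

inside; d/d_R ≈ 0.630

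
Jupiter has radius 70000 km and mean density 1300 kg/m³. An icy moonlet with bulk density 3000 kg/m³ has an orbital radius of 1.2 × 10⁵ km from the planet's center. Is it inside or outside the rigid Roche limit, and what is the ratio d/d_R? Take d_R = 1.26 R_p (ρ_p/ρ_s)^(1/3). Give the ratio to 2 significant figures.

outside; d/d_R ≈ 1.8

d_R = 1.26 × (70000 km) × (1300/3000)^(1/3) = 66740 km
d/d_R = (1.2 × 10⁵) / (66740) = 1.8
Since d/d_R > 1, the body is outside the Roche limit.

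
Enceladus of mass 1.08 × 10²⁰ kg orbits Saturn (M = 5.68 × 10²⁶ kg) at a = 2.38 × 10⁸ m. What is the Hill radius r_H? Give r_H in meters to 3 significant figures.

r_H ≈ a (m/3M)^(1/3)
    = (2.38 × 10⁸) × (1.08 × 10²⁰ / (3 × 5.68 × 10²⁶))^(1/3)
    = 9.49 × 10⁵ m

9.49 × 10⁵ m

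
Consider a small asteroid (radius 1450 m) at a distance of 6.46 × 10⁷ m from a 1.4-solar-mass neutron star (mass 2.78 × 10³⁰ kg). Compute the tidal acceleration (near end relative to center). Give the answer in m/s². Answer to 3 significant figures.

Δg = 2GMr/d³
   = 2 × (6.674 × 10⁻¹¹) × (2.78 × 10³⁰) × (1450) / (6.46 × 10⁷)³
   = 2.00 m/s²

2.00 m/s²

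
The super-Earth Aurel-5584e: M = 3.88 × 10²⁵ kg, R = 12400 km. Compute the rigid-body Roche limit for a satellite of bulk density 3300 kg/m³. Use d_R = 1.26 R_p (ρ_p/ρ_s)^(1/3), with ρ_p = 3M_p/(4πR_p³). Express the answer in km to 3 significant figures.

17800 km

ρ_p = 3M_p/(4πR_p³) = 3 × (3.88 × 10²⁵) / (4π × (1.24 × 10⁷ m)³) = 4860 kg/m³
d_R = 1.26 × 12400 km × (4860/3300)^(1/3)
    = 17800 km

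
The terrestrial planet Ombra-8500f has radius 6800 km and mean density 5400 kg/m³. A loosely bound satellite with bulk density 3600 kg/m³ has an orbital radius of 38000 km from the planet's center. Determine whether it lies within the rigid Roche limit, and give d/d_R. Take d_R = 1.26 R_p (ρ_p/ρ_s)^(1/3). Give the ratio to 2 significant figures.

d_R = 1.26 × (6800 km) × (5400/3600)^(1/3) = 9808 km
d/d_R = (38000) / (9808) = 3.9
Since d/d_R > 1, the body is outside the Roche limit.

outside; d/d_R ≈ 3.9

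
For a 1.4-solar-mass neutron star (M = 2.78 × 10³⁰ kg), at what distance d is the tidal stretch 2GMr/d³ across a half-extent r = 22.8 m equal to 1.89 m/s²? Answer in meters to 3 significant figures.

1.65 × 10⁷ m

2GMr/d³ = a_tidal  ⇒  d = (2GMr / a_tidal)^(1/3)
d = (2 × 6.674×10⁻¹¹ × (2.78 × 10³⁰) × (22.8) / (1.89))^(1/3)
  = 1.65 × 10⁷ m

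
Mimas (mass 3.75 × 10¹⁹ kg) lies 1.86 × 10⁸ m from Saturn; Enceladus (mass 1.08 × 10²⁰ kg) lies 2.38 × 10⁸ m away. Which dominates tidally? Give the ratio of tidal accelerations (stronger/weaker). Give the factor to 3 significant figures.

The tide-raising term goes as M/d³ (the gradient of a 1/d² field).
Mimas: (3.75 × 10¹⁹) / (1.86 × 10⁸)³ = 5.828 × 10⁻⁶
Enceladus: (1.08 × 10²⁰) / (2.38 × 10⁸)³ = 8.011 × 10⁻⁶
Ratio (larger/smaller) = 1.37

Enceladus, by a factor of ≈ 1.37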